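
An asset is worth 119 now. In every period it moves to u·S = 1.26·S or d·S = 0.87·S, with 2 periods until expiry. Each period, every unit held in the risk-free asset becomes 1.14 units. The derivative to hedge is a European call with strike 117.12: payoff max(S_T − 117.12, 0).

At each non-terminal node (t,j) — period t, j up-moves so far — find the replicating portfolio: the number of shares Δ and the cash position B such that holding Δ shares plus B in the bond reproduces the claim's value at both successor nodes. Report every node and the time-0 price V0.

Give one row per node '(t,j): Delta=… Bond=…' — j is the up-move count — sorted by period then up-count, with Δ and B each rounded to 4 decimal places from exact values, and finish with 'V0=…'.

(0,0): Delta=0.8427 Bond=-69.4299
(1,0): Delta=0.3301 Bond=-26.0800
(1,1): Delta=1.0000 Bond=-102.7368
V0=30.8504

Since d<R<u, set p* = (R−d)/(u−d) = 0.6923; price each node as the discounted p*-expectation of its children.
Terminal values V(2,·): V(2,0)=0.0000, V(2,1)=13.3278, V(2,2)=71.8044
  t=1,j=0: stock 103.5300 → up 130.4478 (V=13.3278), down 90.0711 (V=0.0000). Price 8.0938; hedge Δ=0.3301, bond B=-26.0800.
  t=1,j=1: stock 149.9400 → up 188.9244 (V=71.8044), down 130.4478 (V=13.3278). Price 47.2032; hedge Δ=1.0000, bond B=-102.7368.
  t=0,j=0: stock 119.0000 → up 149.9400 (V=47.2032), down 103.5300 (V=8.0938). Price 30.8504; hedge Δ=0.8427, bond B=-69.4299.
Each (Δ,B) replicates both successor values, so the strategy is self-financing and V0 is arbitrage-free.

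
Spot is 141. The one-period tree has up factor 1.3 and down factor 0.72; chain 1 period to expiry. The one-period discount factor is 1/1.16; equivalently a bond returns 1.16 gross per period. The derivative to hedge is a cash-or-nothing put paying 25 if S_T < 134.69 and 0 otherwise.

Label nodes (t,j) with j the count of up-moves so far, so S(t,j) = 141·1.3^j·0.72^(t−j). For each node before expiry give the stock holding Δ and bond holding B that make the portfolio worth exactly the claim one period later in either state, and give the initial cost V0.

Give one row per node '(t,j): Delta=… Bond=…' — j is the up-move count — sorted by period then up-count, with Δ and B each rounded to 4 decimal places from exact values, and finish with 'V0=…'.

(0,0): Delta=-0.3057 Bond=48.3056
V0=5.2021

The replicating-portfolio and risk-neutral prices coincide; use p* = (1.16−0.72)/(1.3−0.72) = 0.7586 for the latter.
Payoff layer (t=1): V(1,0)=25.0000, V(1,1)=0.0000
  t=0,j=0: stock 141.0000 → up 183.3000 (V=0.0000), down 101.5200 (V=25.0000). Price 5.2021; hedge Δ=-0.3057, bond B=48.3056.
Root portfolio cost Δ·141+B reproduces V0=5.2021.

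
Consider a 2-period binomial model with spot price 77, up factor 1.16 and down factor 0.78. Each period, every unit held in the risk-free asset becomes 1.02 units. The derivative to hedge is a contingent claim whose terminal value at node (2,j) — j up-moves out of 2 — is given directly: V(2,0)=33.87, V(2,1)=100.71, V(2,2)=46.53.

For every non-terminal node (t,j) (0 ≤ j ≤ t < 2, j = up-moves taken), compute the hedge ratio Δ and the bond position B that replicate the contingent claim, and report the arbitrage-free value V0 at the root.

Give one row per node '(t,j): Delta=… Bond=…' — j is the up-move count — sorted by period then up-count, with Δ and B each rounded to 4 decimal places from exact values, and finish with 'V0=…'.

Risk-neutral probability p* = (R−d)/(u−d) = (1.02−0.78)/(1.16−0.78) = 0.6316.
At expiry t=2: V(2,0)=33.8700, V(2,1)=100.7100, V(2,2)=46.5300
(1,0): S=60.0600. Δ = (V_up−V_dn)/(S_up−S_dn) = (100.7100−33.8700)/(69.6696−46.8468) = 2.9287. V = [p*·100.7100 + (1−p*)·33.8700]/1.02 = 74.5929. B = V − Δ·S = -101.3019.
(1,1): S=89.3200. Δ = (V_up−V_dn)/(S_up−S_dn) = (46.5300−100.7100)/(103.6112−69.6696) = -1.5963. V = [p*·46.5300 + (1−p*)·100.7100]/1.02 = 65.1873. B = V − Δ·S = 207.7663.
(0,0): S=77.0000. Δ = (V_up−V_dn)/(S_up−S_dn) = (65.1873−74.5929)/(89.3200−60.0600) = -0.3214. V = [p*·65.1873 + (1−p*)·74.5929]/1.02 = 67.3064. B = V − Δ·S = 92.0579.
Root portfolio cost Δ·77+B reproduces V0=67.3064.

(0,0): Delta=-0.3214 Bond=92.0579
(1,0): Delta=2.9287 Bond=-101.3019
(1,1): Delta=-1.5963 Bond=207.7663
V0=67.3064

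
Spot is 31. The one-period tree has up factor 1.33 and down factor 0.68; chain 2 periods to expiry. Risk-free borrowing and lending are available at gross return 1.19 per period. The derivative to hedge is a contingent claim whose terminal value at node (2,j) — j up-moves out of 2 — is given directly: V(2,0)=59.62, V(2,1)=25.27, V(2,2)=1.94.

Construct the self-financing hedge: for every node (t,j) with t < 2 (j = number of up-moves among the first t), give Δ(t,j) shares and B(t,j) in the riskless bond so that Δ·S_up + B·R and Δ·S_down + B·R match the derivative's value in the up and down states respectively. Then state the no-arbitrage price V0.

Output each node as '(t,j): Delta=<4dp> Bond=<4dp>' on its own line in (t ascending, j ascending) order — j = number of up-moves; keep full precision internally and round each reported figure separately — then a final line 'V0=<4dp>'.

(0,0): Delta=-1.0719 Bond=42.0580
(1,0): Delta=-2.5069 Bond=80.2986
(1,1): Delta=-0.8705 Bond=41.7452
V0=8.8278

No-arbitrage ⇒ martingale measure with p* = (R−d)/(u−d) = 0.7846.
Terminal payoffs: V(2,0)=59.6200, V(2,1)=25.2700, V(2,2)=1.9400
  t=1,j=0: stock 21.0800 → up 28.0364 (V=25.2700), down 14.3344 (V=59.6200). Price 27.4525; hedge Δ=-2.5069, bond B=80.2986.
  t=1,j=1: stock 41.2300 → up 54.8359 (V=1.9400), down 28.0364 (V=25.2700). Price 5.8529; hedge Δ=-0.8705, bond B=41.7452.
  t=0,j=0: stock 31.0000 → up 41.2300 (V=5.8529), down 21.0800 (V=27.4525). Price 8.8278; hedge Δ=-1.0719, bond B=42.0580.
The time-0 hedge costs 8.8278, which is the no-arbitrage price.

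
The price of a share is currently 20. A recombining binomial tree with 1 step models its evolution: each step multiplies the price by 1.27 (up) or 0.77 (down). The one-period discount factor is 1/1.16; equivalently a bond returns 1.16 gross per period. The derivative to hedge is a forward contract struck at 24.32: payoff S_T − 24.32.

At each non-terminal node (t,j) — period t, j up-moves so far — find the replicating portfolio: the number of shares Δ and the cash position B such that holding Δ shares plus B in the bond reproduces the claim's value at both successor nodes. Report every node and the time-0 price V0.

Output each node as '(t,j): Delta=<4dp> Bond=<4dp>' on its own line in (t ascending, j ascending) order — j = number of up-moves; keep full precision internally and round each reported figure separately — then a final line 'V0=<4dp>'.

Under the risk-neutral measure, an up-move has probability p* = (R−d)/(u−d) = 0.7800 and values discount at R = 1.16.
Payoff layer (t=1): V(1,0)=-8.9200, V(1,1)=1.0800
  t=0,j=0: stock 20.0000 → up 25.4000 (V=1.0800), down 15.4000 (V=-8.9200). Price -0.9655; hedge Δ=1.0000, bond B=-20.9655.
Check: Δ(0,0)·S0 + B(0,0) = -0.9655 = V0.

(0,0): Delta=1.0000 Bond=-20.9655
V0=-0.9655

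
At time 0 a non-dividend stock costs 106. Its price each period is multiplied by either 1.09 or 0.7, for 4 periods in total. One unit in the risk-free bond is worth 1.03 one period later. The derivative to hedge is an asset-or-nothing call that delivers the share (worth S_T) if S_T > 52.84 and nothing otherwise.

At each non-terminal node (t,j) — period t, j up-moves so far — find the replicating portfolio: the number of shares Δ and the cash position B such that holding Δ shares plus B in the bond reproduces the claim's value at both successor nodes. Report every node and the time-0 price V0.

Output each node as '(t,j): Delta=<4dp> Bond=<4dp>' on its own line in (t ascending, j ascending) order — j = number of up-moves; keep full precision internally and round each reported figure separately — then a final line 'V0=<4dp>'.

(0,0): Delta=1.0516 Bond=-5.9127
(1,0): Delta=1.3252 Bond=-26.3902
(1,1): Delta=1.0196 Bond=-2.3991
(2,0): Delta=2.5027 Bond=-88.3412
(2,1): Delta=1.1877 Bond=-16.0620
(2,2): Delta=1.0000 Bond=0.0000
(3,0): Delta=0.0000 Bond=0.0000
(3,1): Delta=2.7949 Bond=-107.5353
(3,2): Delta=1.0000 Bond=0.0000
(3,3): Delta=1.0000 Bond=0.0000
V0=105.5534

No-arbitrage ⇒ martingale measure with p* = (R−d)/(u−d) = 0.8462.
Terminal values V(4,·): V(4,0)=0.0000, V(4,1)=0.0000, V(4,2)=61.7099, V(4,3)=96.0912, V(4,4)=149.6277
Node (3,0) S=36.3580: V=(p*·0.0000+(1−p*)·0.0000)/1.03=0.0000; Δ=(0.0000−0.0000)/(39.6302−25.4506)=0.0000; B=V−Δ·S=0.0000
Node (3,1) S=56.6146: V=(p*·61.7099+(1−p*)·0.0000)/1.03=50.6952; Δ=(61.7099−0.0000)/(61.7099−39.6302)=2.7949; B=V−Δ·S=-107.5353
Node (3,2) S=88.1570: V=(p*·96.0912+(1−p*)·61.7099)/1.03=88.1570; Δ=(96.0912−61.7099)/(96.0912−61.7099)=1.0000; B=V−Δ·S=0.0000
Node (3,3) S=137.2731: V=(p*·149.6277+(1−p*)·96.0912)/1.03=137.2731; Δ=(149.6277−96.0912)/(149.6277−96.0912)=1.0000; B=V−Δ·S=0.0000
Node (2,0) S=51.9400: V=(p*·50.6952+(1−p*)·0.0000)/1.03=41.6466; Δ=(50.6952−0.0000)/(56.6146−36.3580)=2.5027; B=V−Δ·S=-88.3412
Node (2,1) S=80.8780: V=(p*·88.1570+(1−p*)·50.6952)/1.03=79.9939; Δ=(88.1570−50.6952)/(88.1570−56.6146)=1.1877; B=V−Δ·S=-16.0620
Node (2,2) S=125.9386: V=(p*·137.2731+(1−p*)·88.1570)/1.03=125.9386; Δ=(137.2731−88.1570)/(137.2731−88.1570)=1.0000; B=V−Δ·S=0.0000
Node (1,0) S=74.2000: V=(p*·79.9939+(1−p*)·41.6466)/1.03=71.9362; Δ=(79.9939−41.6466)/(80.8780−51.9400)=1.3252; B=V−Δ·S=-26.3902
Node (1,1) S=115.5400: V=(p*·125.9386+(1−p*)·79.9939)/1.03=115.4079; Δ=(125.9386−79.9939)/(125.9386−80.8780)=1.0196; B=V−Δ·S=-2.3991
Node (0,0) S=106.0000: V=(p*·115.4079+(1−p*)·71.9362)/1.03=105.5534; Δ=(115.4079−71.9362)/(115.5400−74.2000)=1.0516; B=V−Δ·S=-5.9127
Root portfolio cost Δ·106+B reproduces V0=105.5534.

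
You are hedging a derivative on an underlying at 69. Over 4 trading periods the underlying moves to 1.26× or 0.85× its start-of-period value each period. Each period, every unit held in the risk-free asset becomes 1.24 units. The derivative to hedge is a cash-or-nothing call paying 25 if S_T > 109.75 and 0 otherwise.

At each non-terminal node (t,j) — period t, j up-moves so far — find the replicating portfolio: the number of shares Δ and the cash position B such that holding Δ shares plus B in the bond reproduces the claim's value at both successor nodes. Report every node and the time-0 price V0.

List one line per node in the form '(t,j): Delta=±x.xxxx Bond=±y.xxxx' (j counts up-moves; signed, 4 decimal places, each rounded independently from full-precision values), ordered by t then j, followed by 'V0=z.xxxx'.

No-arbitrage ⇒ martingale measure with p* = (R−d)/(u−d) = 0.9512.
Payoff layer (t=4): V(4,0)=0.0000, V(4,1)=0.0000, V(4,2)=0.0000, V(4,3)=25.0000, V(4,4)=25.0000
Node (3,0) S=42.3746: V=(p*·0.0000+(1−p*)·0.0000)/1.24=0.0000; Δ=(0.0000−0.0000)/(53.3920−36.0184)=0.0000; B=V−Δ·S=0.0000
Node (3,1) S=62.8141: V=(p*·0.0000+(1−p*)·0.0000)/1.24=0.0000; Δ=(0.0000−0.0000)/(79.1458−53.3920)=0.0000; B=V−Δ·S=0.0000
Node (3,2) S=93.1127: V=(p*·25.0000+(1−p*)·0.0000)/1.24=19.1778; Δ=(25.0000−0.0000)/(117.3221−79.1458)=0.6549; B=V−Δ·S=-41.7978
Node (3,3) S=138.0259: V=(p*·25.0000+(1−p*)·25.0000)/1.24=20.1613; Δ=(25.0000−25.0000)/(173.9127−117.3221)=0.0000; B=V−Δ·S=20.1613
Node (2,0) S=49.8525: V=(p*·0.0000+(1−p*)·0.0000)/1.24=0.0000; Δ=(0.0000−0.0000)/(62.8141−42.3746)=0.0000; B=V−Δ·S=0.0000
Node (2,1) S=73.8990: V=(p*·19.1778+(1−p*)·0.0000)/1.24=14.7115; Δ=(19.1778−0.0000)/(93.1127−62.8141)=0.6330; B=V−Δ·S=-32.0636
Node (2,2) S=109.5444: V=(p*·20.1613+(1−p*)·19.1778)/1.24=16.2204; Δ=(20.1613−19.1778)/(138.0259−93.1127)=0.0219; B=V−Δ·S=13.8217
Node (1,0) S=58.6500: V=(p*·14.7115+(1−p*)·0.0000)/1.24=11.2854; Δ=(14.7115−0.0000)/(73.8990−49.8525)=0.6118; B=V−Δ·S=-24.5964
Node (1,1) S=86.9400: V=(p*·16.2204+(1−p*)·14.7115)/1.24=13.0216; Δ=(16.2204−14.7115)/(109.5444−73.8990)=0.0423; B=V−Δ·S=9.3414
Node (0,0) S=69.0000: V=(p*·13.0216+(1−p*)·11.2854)/1.24=10.4330; Δ=(13.0216−11.2854)/(86.9400−58.6500)=0.0614; B=V−Δ·S=6.1983
The time-0 hedge costs 10.4330, which is the no-arbitrage price.

(0,0): Delta=0.0614 Bond=6.1983
(1,0): Delta=0.6118 Bond=-24.5964
(1,1): Delta=0.0423 Bond=9.3414
(2,0): Delta=0.0000 Bond=0.0000
(2,1): Delta=0.6330 Bond=-32.0636
(2,2): Delta=0.0219 Bond=13.8217
(3,0): Delta=0.0000 Bond=0.0000
(3,1): Delta=0.0000 Bond=0.0000
(3,2): Delta=0.6549 Bond=-41.7978
(3,3): Delta=0.0000 Bond=20.1613
V0=10.4330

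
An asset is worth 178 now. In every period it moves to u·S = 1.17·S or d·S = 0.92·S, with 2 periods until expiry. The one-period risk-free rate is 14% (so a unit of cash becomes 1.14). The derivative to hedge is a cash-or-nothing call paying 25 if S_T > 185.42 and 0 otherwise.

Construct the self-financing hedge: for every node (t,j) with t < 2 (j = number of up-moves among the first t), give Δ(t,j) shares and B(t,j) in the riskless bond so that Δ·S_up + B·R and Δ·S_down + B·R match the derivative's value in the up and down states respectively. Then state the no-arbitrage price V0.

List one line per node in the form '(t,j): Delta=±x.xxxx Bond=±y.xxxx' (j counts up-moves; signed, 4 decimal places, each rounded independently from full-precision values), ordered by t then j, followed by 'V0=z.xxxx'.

Risk-neutral probability p* = (R−d)/(u−d) = (1.14−0.92)/(1.17−0.92) = 0.8800.
Terminal values V(2,·): V(2,0)=0.0000, V(2,1)=25.0000, V(2,2)=25.0000
Node (1,0) S=163.7600: V=(p*·25.0000+(1−p*)·0.0000)/1.14=19.2982; Δ=(25.0000−0.0000)/(191.5992−150.6592)=0.6106; B=V−Δ·S=-80.7018
Node (1,1) S=208.2600: V=(p*·25.0000+(1−p*)·25.0000)/1.14=21.9298; Δ=(25.0000−25.0000)/(243.6642−191.5992)=0.0000; B=V−Δ·S=21.9298
Node (0,0) S=178.0000: V=(p*·21.9298+(1−p*)·19.2982)/1.14=18.9597; Δ=(21.9298−19.2982)/(208.2600−163.7600)=0.0591; B=V−Δ·S=8.4334
Root portfolio cost Δ·178+B reproduces V0=18.9597.

(0,0): Delta=0.0591 Bond=8.4334
(1,0): Delta=0.6106 Bond=-80.7018
(1,1): Delta=0.0000 Bond=21.9298
V0=18.9597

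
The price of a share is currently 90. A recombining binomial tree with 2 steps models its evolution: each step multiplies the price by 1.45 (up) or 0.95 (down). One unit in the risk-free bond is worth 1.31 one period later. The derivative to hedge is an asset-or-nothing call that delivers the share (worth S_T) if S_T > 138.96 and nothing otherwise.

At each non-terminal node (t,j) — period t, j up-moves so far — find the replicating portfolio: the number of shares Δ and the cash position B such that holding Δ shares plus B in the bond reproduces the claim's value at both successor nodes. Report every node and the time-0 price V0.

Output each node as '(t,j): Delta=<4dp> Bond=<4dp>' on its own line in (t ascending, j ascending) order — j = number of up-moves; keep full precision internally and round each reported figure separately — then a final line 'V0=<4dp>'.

(0,0): Delta=2.3111 Bond=-150.8419
(1,0): Delta=0.0000 Bond=0.0000
(1,1): Delta=2.9000 Bond=-274.4485
V0=57.1611

No-arbitrage ⇒ martingale measure with p* = (R−d)/(u−d) = 0.7200.
At expiry t=2: V(2,0)=0.0000, V(2,1)=0.0000, V(2,2)=189.2250
Node (1,0) S=85.5000: V=(p*·0.0000+(1−p*)·0.0000)/1.31=0.0000; Δ=(0.0000−0.0000)/(123.9750−81.2250)=0.0000; B=V−Δ·S=0.0000
Node (1,1) S=130.5000: V=(p*·189.2250+(1−p*)·0.0000)/1.31=104.0015; Δ=(189.2250−0.0000)/(189.2250−123.9750)=2.9000; B=V−Δ·S=-274.4485
Node (0,0) S=90.0000: V=(p*·104.0015+(1−p*)·0.0000)/1.31=57.1611; Δ=(104.0015−0.0000)/(130.5000−85.5000)=2.3111; B=V−Δ·S=-150.8419
Check: Δ(0,0)·S0 + B(0,0) = 57.1611 = V0.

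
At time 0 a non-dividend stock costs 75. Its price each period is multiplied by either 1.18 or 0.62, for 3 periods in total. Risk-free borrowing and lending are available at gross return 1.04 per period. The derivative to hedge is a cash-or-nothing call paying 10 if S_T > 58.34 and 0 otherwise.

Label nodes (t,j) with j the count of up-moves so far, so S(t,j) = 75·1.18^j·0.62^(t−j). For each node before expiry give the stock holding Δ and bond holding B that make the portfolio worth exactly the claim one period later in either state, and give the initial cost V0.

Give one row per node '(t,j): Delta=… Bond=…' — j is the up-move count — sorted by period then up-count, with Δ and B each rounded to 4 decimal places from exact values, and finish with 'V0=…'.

(0,0): Delta=0.0825 Bond=1.3097
(1,0): Delta=0.2769 Bond=-7.6771
(1,1): Delta=0.0485 Bond=4.3751
(2,0): Delta=0.0000 Bond=0.0000
(2,1): Delta=0.3254 Bond=-10.6456
(2,2): Delta=0.0000 Bond=9.6154
V0=7.5009

No-arbitrage ⇒ martingale measure with p* = (R−d)/(u−d) = 0.7500.
Terminal values V(3,·): V(3,0)=0.0000, V(3,1)=0.0000, V(3,2)=10.0000, V(3,3)=10.0000
(2,0): S=28.8300. Δ = (V_up−V_dn)/(S_up−S_dn) = (0.0000−0.0000)/(34.0194−17.8746) = 0.0000. V = [p*·0.0000 + (1−p*)·0.0000]/1.04 = 0.0000. B = V − Δ·S = 0.0000.
(2,1): S=54.8700. Δ = (V_up−V_dn)/(S_up−S_dn) = (10.0000−0.0000)/(64.7466−34.0194) = 0.3254. V = [p*·10.0000 + (1−p*)·0.0000]/1.04 = 7.2115. B = V − Δ·S = -10.6456.
(2,2): S=104.4300. Δ = (V_up−V_dn)/(S_up−S_dn) = (10.0000−10.0000)/(123.2274−64.7466) = 0.0000. V = [p*·10.0000 + (1−p*)·10.0000]/1.04 = 9.6154. B = V − Δ·S = 9.6154.
(1,0): S=46.5000. Δ = (V_up−V_dn)/(S_up−S_dn) = (7.2115−0.0000)/(54.8700−28.8300) = 0.2769. V = [p*·7.2115 + (1−p*)·0.0000]/1.04 = 5.2006. B = V − Δ·S = -7.6771.
(1,1): S=88.5000. Δ = (V_up−V_dn)/(S_up−S_dn) = (9.6154−7.2115)/(104.4300−54.8700) = 0.0485. V = [p*·9.6154 + (1−p*)·7.2115]/1.04 = 8.6677. B = V − Δ·S = 4.3751.
(0,0): S=75.0000. Δ = (V_up−V_dn)/(S_up−S_dn) = (8.6677−5.2006)/(88.5000−46.5000) = 0.0825. V = [p*·8.6677 + (1−p*)·5.2006]/1.04 = 7.5009. B = V − Δ·S = 1.3097.
Root portfolio cost Δ·75+B reproduces V0=7.5009.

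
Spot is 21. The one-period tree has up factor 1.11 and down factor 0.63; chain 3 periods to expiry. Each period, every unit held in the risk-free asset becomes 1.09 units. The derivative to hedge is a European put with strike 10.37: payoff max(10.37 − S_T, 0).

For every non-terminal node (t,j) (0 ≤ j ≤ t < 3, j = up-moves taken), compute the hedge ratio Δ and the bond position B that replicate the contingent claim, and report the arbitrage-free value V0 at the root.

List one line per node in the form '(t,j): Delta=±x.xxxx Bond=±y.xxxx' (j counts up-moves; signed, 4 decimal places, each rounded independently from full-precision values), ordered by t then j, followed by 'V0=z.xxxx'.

(0,0): Delta=-0.0080 Bond=0.1734
(1,0): Delta=-0.1789 Bond=2.4496
(1,1): Delta=-0.0038 Bond=0.0907
(2,0): Delta=-1.0000 Bond=9.5138
(2,1): Delta=-0.1586 Bond=2.3725
(2,2): Delta=0.0000 Bond=0.0000
V0=0.0046

The replicating-portfolio and risk-neutral prices coincide; use p* = (1.09−0.63)/(1.11−0.63) = 0.9583 for the latter.
Payoff layer (t=3): V(3,0)=5.1190, V(3,1)=1.1183, V(3,2)=0.0000, V(3,3)=0.0000
(2,0): S=8.3349. Δ = (V_up−V_dn)/(S_up−S_dn) = (1.1183−5.1190)/(9.2517−5.2510) = -1.0000. V = [p*·1.1183 + (1−p*)·5.1190]/1.09 = 1.1789. B = V − Δ·S = 9.5138.
(2,1): S=14.6853. Δ = (V_up−V_dn)/(S_up−S_dn) = (0.0000−1.1183)/(16.3007−9.2517) = -0.1586. V = [p*·0.0000 + (1−p*)·1.1183]/1.09 = 0.0427. B = V − Δ·S = 2.3725.
(2,2): S=25.8741. Δ = (V_up−V_dn)/(S_up−S_dn) = (0.0000−0.0000)/(28.7203−16.3007) = 0.0000. V = [p*·0.0000 + (1−p*)·0.0000]/1.09 = 0.0000. B = V − Δ·S = 0.0000.
(1,0): S=13.2300. Δ = (V_up−V_dn)/(S_up−S_dn) = (0.0427−1.1789)/(14.6853−8.3349) = -0.1789. V = [p*·0.0427 + (1−p*)·1.1789]/1.09 = 0.0826. B = V − Δ·S = 2.4496.
(1,1): S=23.3100. Δ = (V_up−V_dn)/(S_up−S_dn) = (0.0000−0.0427)/(25.8741−14.6853) = -0.0038. V = [p*·0.0000 + (1−p*)·0.0427]/1.09 = 0.0016. B = V − Δ·S = 0.0907.
(0,0): S=21.0000. Δ = (V_up−V_dn)/(S_up−S_dn) = (0.0016−0.0826)/(23.3100−13.2300) = -0.0080. V = [p*·0.0016 + (1−p*)·0.0826]/1.09 = 0.0046. B = V − Δ·S = 0.1734.
Root portfolio cost Δ·21+B reproduces V0=0.0046.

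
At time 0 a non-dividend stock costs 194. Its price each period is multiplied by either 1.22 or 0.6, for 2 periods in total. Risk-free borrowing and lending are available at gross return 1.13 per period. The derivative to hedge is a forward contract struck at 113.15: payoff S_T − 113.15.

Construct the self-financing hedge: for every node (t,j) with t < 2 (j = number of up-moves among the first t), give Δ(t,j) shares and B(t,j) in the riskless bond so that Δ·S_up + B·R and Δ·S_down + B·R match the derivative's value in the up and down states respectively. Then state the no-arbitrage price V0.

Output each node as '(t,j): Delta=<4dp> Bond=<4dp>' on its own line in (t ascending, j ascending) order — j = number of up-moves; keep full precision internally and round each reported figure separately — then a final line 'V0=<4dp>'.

Under the risk-neutral measure, an up-move has probability p* = (R−d)/(u−d) = 0.8548 and values discount at R = 1.13.
At expiry t=2: V(2,0)=-43.3100, V(2,1)=28.8580, V(2,2)=175.5996
(1,0): S=116.4000. Δ = (V_up−V_dn)/(S_up−S_dn) = (28.8580−-43.3100)/(142.0080−69.8400) = 1.0000. V = [p*·28.8580 + (1−p*)·-43.3100]/1.13 = 16.2673. B = V − Δ·S = -100.1327.
(1,1): S=236.6800. Δ = (V_up−V_dn)/(S_up−S_dn) = (175.5996−28.8580)/(288.7496−142.0080) = 1.0000. V = [p*·175.5996 + (1−p*)·28.8580]/1.13 = 136.5473. B = V − Δ·S = -100.1327.
(0,0): S=194.0000. Δ = (V_up−V_dn)/(S_up−S_dn) = (136.5473−16.2673)/(236.6800−116.4000) = 1.0000. V = [p*·136.5473 + (1−p*)·16.2673]/1.13 = 105.3870. B = V − Δ·S = -88.6130.
Each (Δ,B) replicates both successor values, so the strategy is self-financing and V0 is arbitrage-free.

(0,0): Delta=1.0000 Bond=-88.6130
(1,0): Delta=1.0000 Bond=-100.1327
(1,1): Delta=1.0000 Bond=-100.1327
V0=105.3870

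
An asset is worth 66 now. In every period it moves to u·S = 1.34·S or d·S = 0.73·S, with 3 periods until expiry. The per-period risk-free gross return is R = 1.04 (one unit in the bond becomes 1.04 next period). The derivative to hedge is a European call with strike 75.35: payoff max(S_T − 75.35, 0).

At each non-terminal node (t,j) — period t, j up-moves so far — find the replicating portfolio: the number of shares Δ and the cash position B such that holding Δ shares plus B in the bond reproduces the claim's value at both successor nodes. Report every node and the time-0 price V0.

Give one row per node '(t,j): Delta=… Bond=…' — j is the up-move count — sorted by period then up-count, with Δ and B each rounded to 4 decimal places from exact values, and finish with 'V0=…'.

The replicating-portfolio and risk-neutral prices coincide; use p* = (1.04−0.73)/(1.34−0.73) = 0.5082 for the latter.
Terminal payoffs: V(3,0)=0.0000, V(3,1)=0.0000, V(3,2)=11.1620, V(3,3)=83.4529
Node (2,0) S=35.1714: V=(p*·0.0000+(1−p*)·0.0000)/1.04=0.0000; Δ=(0.0000−0.0000)/(47.1297−25.6751)=0.0000; B=V−Δ·S=0.0000
Node (2,1) S=64.5612: V=(p*·11.1620+(1−p*)·0.0000)/1.04=5.4543; Δ=(11.1620−0.0000)/(86.5120−47.1297)=0.2834; B=V−Δ·S=-12.8441
Node (2,2) S=118.5096: V=(p*·83.4529+(1−p*)·11.1620)/1.04=46.0577; Δ=(83.4529−11.1620)/(158.8029−86.5120)=1.0000; B=V−Δ·S=-72.4519
Node (1,0) S=48.1800: V=(p*·5.4543+(1−p*)·0.0000)/1.04=2.6653; Δ=(5.4543−0.0000)/(64.5612−35.1714)=0.1856; B=V−Δ·S=-6.2763
Node (1,1) S=88.4400: V=(p*·46.0577+(1−p*)·5.4543)/1.04=25.0854; Δ=(46.0577−5.4543)/(118.5096−64.5612)=0.7526; B=V−Δ·S=-41.4775
Node (0,0) S=66.0000: V=(p*·25.0854+(1−p*)·2.6653)/1.04=13.5184; Δ=(25.0854−2.6653)/(88.4400−48.1800)=0.5569; B=V−Δ·S=-23.2360
The time-0 hedge costs 13.5184, which is the no-arbitrage price.

(0,0): Delta=0.5569 Bond=-23.2360
(1,0): Delta=0.1856 Bond=-6.2763
(1,1): Delta=0.7526 Bond=-41.4775
(2,0): Delta=0.0000 Bond=0.0000
(2,1): Delta=0.2834 Bond=-12.8441
(2,2): Delta=1.0000 Bond=-72.4519
V0=13.5184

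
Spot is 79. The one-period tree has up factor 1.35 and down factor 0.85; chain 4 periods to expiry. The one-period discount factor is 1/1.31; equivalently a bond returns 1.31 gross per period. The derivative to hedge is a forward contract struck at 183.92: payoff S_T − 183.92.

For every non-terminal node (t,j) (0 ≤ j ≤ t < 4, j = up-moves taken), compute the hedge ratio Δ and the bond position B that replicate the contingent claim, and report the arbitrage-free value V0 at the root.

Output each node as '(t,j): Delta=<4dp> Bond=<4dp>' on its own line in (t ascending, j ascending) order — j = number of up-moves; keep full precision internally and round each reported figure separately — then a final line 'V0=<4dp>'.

No-arbitrage ⇒ martingale measure with p* = (R−d)/(u−d) = 0.9200.
Terminal values V(4,·): V(4,0)=-142.6815, V(4,1)=-118.4236, V(4,2)=-79.8963, V(4,3)=-18.7058, V(4,4)=78.4790
Node (3,0) S=48.5159: V=(p*·-118.4236+(1−p*)·-142.6815)/1.31=-91.8811; Δ=(-118.4236−-142.6815)/(65.4964−41.2385)=1.0000; B=V−Δ·S=-140.3969
Node (3,1) S=77.0546: V=(p*·-79.8963+(1−p*)·-118.4236)/1.31=-63.3423; Δ=(-79.8963−-118.4236)/(104.0237−65.4964)=1.0000; B=V−Δ·S=-140.3969
Node (3,2) S=122.3809: V=(p*·-18.7058+(1−p*)·-79.8963)/1.31=-18.0161; Δ=(-18.7058−-79.8963)/(165.2142−104.0237)=1.0000; B=V−Δ·S=-140.3969
Node (3,3) S=194.3696: V=(p*·78.4790+(1−p*)·-18.7058)/1.31=53.9727; Δ=(78.4790−-18.7058)/(262.3990−165.2142)=1.0000; B=V−Δ·S=-140.3969
Node (2,0) S=57.0775: V=(p*·-63.3423+(1−p*)·-91.8811)/1.31=-50.0957; Δ=(-63.3423−-91.8811)/(77.0546−48.5159)=1.0000; B=V−Δ·S=-107.1732
Node (2,1) S=90.6525: V=(p*·-18.0161+(1−p*)·-63.3423)/1.31=-16.5207; Δ=(-18.0161−-63.3423)/(122.3809−77.0546)=1.0000; B=V−Δ·S=-107.1732
Node (2,2) S=143.9775: V=(p*·53.9727+(1−p*)·-18.0161)/1.31=36.8043; Δ=(53.9727−-18.0161)/(194.3696−122.3809)=1.0000; B=V−Δ·S=-107.1732
Node (1,0) S=67.1500: V=(p*·-16.5207+(1−p*)·-50.0957)/1.31=-14.6616; Δ=(-16.5207−-50.0957)/(90.6525−57.0775)=1.0000; B=V−Δ·S=-81.8116
Node (1,1) S=106.6500: V=(p*·36.8043+(1−p*)·-16.5207)/1.31=24.8384; Δ=(36.8043−-16.5207)/(143.9775−90.6525)=1.0000; B=V−Δ·S=-81.8116
Node (0,0) S=79.0000: V=(p*·24.8384+(1−p*)·-14.6616)/1.31=16.5484; Δ=(24.8384−-14.6616)/(106.6500−67.1500)=1.0000; B=V−Δ·S=-62.4516
Check: Δ(0,0)·S0 + B(0,0) = 16.5484 = V0.

(0,0): Delta=1.0000 Bond=-62.4516
(1,0): Delta=1.0000 Bond=-81.8116
(1,1): Delta=1.0000 Bond=-81.8116
(2,0): Delta=1.0000 Bond=-107.1732
(2,1): Delta=1.0000 Bond=-107.1732
(2,2): Delta=1.0000 Bond=-107.1732
(3,0): Delta=1.0000 Bond=-140.3969
(3,1): Delta=1.0000 Bond=-140.3969
(3,2): Delta=1.0000 Bond=-140.3969
(3,3): Delta=1.0000 Bond=-140.3969
V0=16.5484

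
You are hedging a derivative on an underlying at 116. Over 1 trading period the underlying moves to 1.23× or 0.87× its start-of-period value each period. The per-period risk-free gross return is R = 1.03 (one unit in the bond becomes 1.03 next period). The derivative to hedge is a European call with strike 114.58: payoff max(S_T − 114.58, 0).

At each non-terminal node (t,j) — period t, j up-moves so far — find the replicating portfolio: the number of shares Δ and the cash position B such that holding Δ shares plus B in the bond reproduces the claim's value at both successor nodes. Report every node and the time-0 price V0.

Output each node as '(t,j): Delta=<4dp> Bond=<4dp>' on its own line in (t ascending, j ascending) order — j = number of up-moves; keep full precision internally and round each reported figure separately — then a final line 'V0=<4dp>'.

(0,0): Delta=0.6729 Bond=-65.9304
V0=12.1251

Risk-neutral probability p* = (R−d)/(u−d) = (1.03−0.87)/(1.23−0.87) = 0.4444.
Terminal values V(1,·): V(1,0)=0.0000, V(1,1)=28.1000
Node (0,0) S=116.0000: V=(p*·28.1000+(1−p*)·0.0000)/1.03=12.1251; Δ=(28.1000−0.0000)/(142.6800−100.9200)=0.6729; B=V−Δ·S=-65.9304
Self-financing check: at every node Δ·S+B equals the discounted successor values.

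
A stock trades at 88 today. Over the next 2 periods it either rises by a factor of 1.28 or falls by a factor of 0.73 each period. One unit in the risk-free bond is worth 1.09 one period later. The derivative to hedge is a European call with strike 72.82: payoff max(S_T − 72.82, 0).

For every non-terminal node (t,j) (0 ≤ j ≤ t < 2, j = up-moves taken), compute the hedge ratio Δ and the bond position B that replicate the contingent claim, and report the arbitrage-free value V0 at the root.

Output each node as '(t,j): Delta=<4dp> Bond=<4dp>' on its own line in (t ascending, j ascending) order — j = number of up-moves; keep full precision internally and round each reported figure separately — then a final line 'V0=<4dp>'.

(0,0): Delta=0.8302 Bond=-43.7483
(1,0): Delta=0.2663 Bond=-11.4550
(1,1): Delta=1.0000 Bond=-66.8073
V0=29.3129

Since d<R<u, set p* = (R−d)/(u−d) = 0.6545; price each node as the discounted p*-expectation of its children.
At expiry t=2: V(2,0)=0.0000, V(2,1)=9.4072, V(2,2)=71.3592
Node (1,0) S=64.2400: V=(p*·9.4072+(1−p*)·0.0000)/1.09=5.6490; Δ=(9.4072−0.0000)/(82.2272−46.8952)=0.2663; B=V−Δ·S=-11.4550
Node (1,1) S=112.6400: V=(p*·71.3592+(1−p*)·9.4072)/1.09=45.8327; Δ=(71.3592−9.4072)/(144.1792−82.2272)=1.0000; B=V−Δ·S=-66.8073
Node (0,0) S=88.0000: V=(p*·45.8327+(1−p*)·5.6490)/1.09=29.3129; Δ=(45.8327−5.6490)/(112.6400−64.2400)=0.8302; B=V−Δ·S=-43.7483
The time-0 hedge costs 29.3129, which is the no-arbitrage price.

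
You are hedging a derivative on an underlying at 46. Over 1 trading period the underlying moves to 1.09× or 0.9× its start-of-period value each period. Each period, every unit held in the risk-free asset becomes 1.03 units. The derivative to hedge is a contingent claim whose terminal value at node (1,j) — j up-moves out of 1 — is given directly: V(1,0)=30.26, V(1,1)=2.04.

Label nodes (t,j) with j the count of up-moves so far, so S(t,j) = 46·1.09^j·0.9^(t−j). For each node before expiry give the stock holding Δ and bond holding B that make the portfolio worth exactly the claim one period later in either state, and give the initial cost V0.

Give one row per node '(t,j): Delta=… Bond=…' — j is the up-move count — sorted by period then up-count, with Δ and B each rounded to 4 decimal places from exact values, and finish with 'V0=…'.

Under the risk-neutral measure, an up-move has probability p* = (R−d)/(u−d) = 0.6842 and values discount at R = 1.03.
At expiry t=1: V(1,0)=30.2600, V(1,1)=2.0400
Node (0,0) S=46.0000: V=(p*·2.0400+(1−p*)·30.2600)/1.03=10.6326; Δ=(2.0400−30.2600)/(50.1400−41.4000)=-3.2288; B=V−Δ·S=159.1589
Each (Δ,B) replicates both successor values, so the strategy is self-financing and V0 is arbitrage-free.

(0,0): Delta=-3.2288 Bond=159.1589
V0=10.6326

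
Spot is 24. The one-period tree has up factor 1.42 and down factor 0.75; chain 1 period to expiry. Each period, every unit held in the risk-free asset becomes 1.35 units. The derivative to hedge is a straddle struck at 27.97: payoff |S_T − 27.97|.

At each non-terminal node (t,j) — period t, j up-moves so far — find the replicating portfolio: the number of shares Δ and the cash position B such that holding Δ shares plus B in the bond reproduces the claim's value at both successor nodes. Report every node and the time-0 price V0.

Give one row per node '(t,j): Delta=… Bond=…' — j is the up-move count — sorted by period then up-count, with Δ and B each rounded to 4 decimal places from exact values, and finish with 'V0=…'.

Risk-neutral probability p* = (R−d)/(u−d) = (1.35−0.75)/(1.42−0.75) = 0.8955.
Terminal payoffs: V(1,0)=9.9700, V(1,1)=6.1100
  t=0,j=0: stock 24.0000 → up 34.0800 (V=6.1100), down 18.0000 (V=9.9700). Price 4.8247; hedge Δ=-0.2400, bond B=10.5858.
Check: Δ(0,0)·S0 + B(0,0) = 4.8247 = V0.

(0,0): Delta=-0.2400 Bond=10.5858
V0=4.8247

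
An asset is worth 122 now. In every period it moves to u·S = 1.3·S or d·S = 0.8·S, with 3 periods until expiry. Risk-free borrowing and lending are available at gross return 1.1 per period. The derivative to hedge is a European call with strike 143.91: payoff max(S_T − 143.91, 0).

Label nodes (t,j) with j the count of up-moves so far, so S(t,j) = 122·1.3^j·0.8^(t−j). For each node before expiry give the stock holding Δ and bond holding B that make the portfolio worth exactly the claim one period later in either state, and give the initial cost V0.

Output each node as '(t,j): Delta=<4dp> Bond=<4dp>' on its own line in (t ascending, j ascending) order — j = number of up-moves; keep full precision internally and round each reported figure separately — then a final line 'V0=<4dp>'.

(0,0): Delta=0.6396 Bond=-51.0606
(1,0): Delta=0.2351 Bond=-16.6881
(1,1): Delta=0.8055 Bond=-82.4858
(2,0): Delta=0.0000 Bond=0.0000
(2,1): Delta=0.3316 Bond=-30.5949
(2,2): Delta=1.0000 Bond=-130.8273
V0=26.9703

No-arbitrage ⇒ martingale measure with p* = (R−d)/(u−d) = 0.6000.
Payoff layer (t=3): V(3,0)=0.0000, V(3,1)=0.0000, V(3,2)=21.0340, V(3,3)=124.1240
  t=2,j=0: stock 78.0800 → up 101.5040 (V=0.0000), down 62.4640 (V=0.0000). Price 0.0000; hedge Δ=0.0000, bond B=0.0000.
  t=2,j=1: stock 126.8800 → up 164.9440 (V=21.0340), down 101.5040 (V=0.0000). Price 11.4731; hedge Δ=0.3316, bond B=-30.5949.
  t=2,j=2: stock 206.1800 → up 268.0340 (V=124.1240), down 164.9440 (V=21.0340). Price 75.3527; hedge Δ=1.0000, bond B=-130.8273.
  t=1,j=0: stock 97.6000 → up 126.8800 (V=11.4731), down 78.0800 (V=0.0000). Price 6.2580; hedge Δ=0.2351, bond B=-16.6881.
  t=1,j=1: stock 158.6000 → up 206.1800 (V=75.3527), down 126.8800 (V=11.4731). Price 45.2735; hedge Δ=0.8055, bond B=-82.4858.
  t=0,j=0: stock 122.0000 → up 158.6000 (V=45.2735), down 97.6000 (V=6.2580). Price 26.9703; hedge Δ=0.6396, bond B=-51.0606.
Check: Δ(0,0)·S0 + B(0,0) = 26.9703 = V0.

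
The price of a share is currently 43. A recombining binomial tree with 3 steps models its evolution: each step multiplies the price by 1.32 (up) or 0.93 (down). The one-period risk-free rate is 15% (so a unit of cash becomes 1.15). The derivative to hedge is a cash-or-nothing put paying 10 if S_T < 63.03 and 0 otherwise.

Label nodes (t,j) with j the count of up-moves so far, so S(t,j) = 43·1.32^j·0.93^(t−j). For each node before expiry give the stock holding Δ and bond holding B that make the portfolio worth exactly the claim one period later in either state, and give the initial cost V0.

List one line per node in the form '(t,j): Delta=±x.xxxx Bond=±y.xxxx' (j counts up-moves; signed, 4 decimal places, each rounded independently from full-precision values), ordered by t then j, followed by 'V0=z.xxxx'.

(0,0): Delta=-0.2217 Bond=12.1936
(1,0): Delta=-0.3145 Bond=17.7328
(1,1): Delta=-0.1712 Bond=11.1557
(2,0): Delta=0.0000 Bond=8.6957
(2,1): Delta=-0.4857 Bond=29.4314
(2,2): Delta=0.0000 Bond=0.0000
V0=2.6588

Risk-neutral probability p* = (R−d)/(u−d) = (1.15−0.93)/(1.32−0.93) = 0.5641.
Payoff layer (t=3): V(3,0)=10.0000, V(3,1)=10.0000, V(3,2)=0.0000, V(3,3)=0.0000
(2,0): S=37.1907. Δ = (V_up−V_dn)/(S_up−S_dn) = (10.0000−10.0000)/(49.0917−34.5874) = 0.0000. V = [p*·10.0000 + (1−p*)·10.0000]/1.15 = 8.6957. B = V − Δ·S = 8.6957.
(2,1): S=52.7868. Δ = (V_up−V_dn)/(S_up−S_dn) = (0.0000−10.0000)/(69.6786−49.0917) = -0.4857. V = [p*·0.0000 + (1−p*)·10.0000]/1.15 = 3.7904. B = V − Δ·S = 29.4314.
(2,2): S=74.9232. Δ = (V_up−V_dn)/(S_up−S_dn) = (0.0000−0.0000)/(98.8986−69.6786) = 0.0000. V = [p*·0.0000 + (1−p*)·0.0000]/1.15 = 0.0000. B = V − Δ·S = 0.0000.
(1,0): S=39.9900. Δ = (V_up−V_dn)/(S_up−S_dn) = (3.7904−8.6957)/(52.7868−37.1907) = -0.3145. V = [p*·3.7904 + (1−p*)·8.6957]/1.15 = 5.1553. B = V − Δ·S = 17.7328.
(1,1): S=56.7600. Δ = (V_up−V_dn)/(S_up−S_dn) = (0.0000−3.7904)/(74.9232−52.7868) = -0.1712. V = [p*·0.0000 + (1−p*)·3.7904]/1.15 = 1.4367. B = V − Δ·S = 11.1557.
(0,0): S=43.0000. Δ = (V_up−V_dn)/(S_up−S_dn) = (1.4367−5.1553)/(56.7600−39.9900) = -0.2217. V = [p*·1.4367 + (1−p*)·5.1553]/1.15 = 2.6588. B = V − Δ·S = 12.1936.
Self-financing check: at every node Δ·S+B equals the discounted successor values.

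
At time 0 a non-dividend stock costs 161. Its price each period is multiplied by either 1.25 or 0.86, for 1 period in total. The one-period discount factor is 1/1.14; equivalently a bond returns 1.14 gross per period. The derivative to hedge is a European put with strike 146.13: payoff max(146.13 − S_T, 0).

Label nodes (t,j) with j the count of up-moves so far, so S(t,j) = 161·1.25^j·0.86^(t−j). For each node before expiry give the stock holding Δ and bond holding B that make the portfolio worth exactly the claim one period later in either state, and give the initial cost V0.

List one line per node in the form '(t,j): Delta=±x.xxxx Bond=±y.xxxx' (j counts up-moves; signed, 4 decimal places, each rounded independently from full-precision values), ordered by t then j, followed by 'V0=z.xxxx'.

Since d<R<u, set p* = (R−d)/(u−d) = 0.7179; price each node as the discounted p*-expectation of its children.
At expiry t=1: V(1,0)=7.6700, V(1,1)=0.0000
Node (0,0) S=161.0000: V=(p*·0.0000+(1−p*)·7.6700)/1.14=1.8977; Δ=(0.0000−7.6700)/(201.2500−138.4600)=-0.1222; B=V−Δ·S=21.5643
Self-financing check: at every node Δ·S+B equals the discounted successor values.

(0,0): Delta=-0.1222 Bond=21.5643
V0=1.8977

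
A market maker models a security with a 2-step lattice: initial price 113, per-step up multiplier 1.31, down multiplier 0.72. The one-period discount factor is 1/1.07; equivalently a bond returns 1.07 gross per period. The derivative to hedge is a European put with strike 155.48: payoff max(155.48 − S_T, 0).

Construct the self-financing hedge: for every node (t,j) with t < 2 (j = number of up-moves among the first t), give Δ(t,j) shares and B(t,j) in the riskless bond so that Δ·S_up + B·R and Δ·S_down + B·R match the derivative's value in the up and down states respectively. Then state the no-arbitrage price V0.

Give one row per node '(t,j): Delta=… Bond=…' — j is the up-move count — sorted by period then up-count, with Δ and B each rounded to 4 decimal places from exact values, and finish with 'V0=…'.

(0,0): Delta=-0.6803 Bond=111.4968
(1,0): Delta=-1.0000 Bond=145.3084
(1,1): Delta=-0.5599 Bond=101.4682
V0=34.6174

Under the risk-neutral measure, an up-move has probability p* = (R−d)/(u−d) = 0.5932 and values discount at R = 1.07.
At expiry t=2: V(2,0)=96.9008, V(2,1)=48.8984, V(2,2)=0.0000
  t=1,j=0: stock 81.3600 → up 106.5816 (V=48.8984), down 58.5792 (V=96.9008). Price 63.9484; hedge Δ=-1.0000, bond B=145.3084.
  t=1,j=1: stock 148.0300 → up 193.9193 (V=0.0000), down 106.5816 (V=48.8984). Price 18.5896; hedge Δ=-0.5599, bond B=101.4682.
  t=0,j=0: stock 113.0000 → up 148.0300 (V=18.5896), down 81.3600 (V=63.9484). Price 34.6174; hedge Δ=-0.6803, bond B=111.4968.
Root portfolio cost Δ·113+B reproduces V0=34.6174.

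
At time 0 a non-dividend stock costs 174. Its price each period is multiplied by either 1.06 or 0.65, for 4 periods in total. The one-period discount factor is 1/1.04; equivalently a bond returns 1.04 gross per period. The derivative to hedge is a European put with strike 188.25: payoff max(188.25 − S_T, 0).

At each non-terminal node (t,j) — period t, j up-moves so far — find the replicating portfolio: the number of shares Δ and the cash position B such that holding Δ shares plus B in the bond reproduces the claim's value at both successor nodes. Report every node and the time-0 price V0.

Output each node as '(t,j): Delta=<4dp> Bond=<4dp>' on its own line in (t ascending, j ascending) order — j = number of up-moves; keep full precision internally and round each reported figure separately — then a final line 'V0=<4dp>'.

(0,0): Delta=-0.6630 Bond=124.2682
(1,0): Delta=-1.0000 Bond=167.3536
(1,1): Delta=-0.6524 Bond=127.2843
(2,0): Delta=-1.0000 Bond=174.0477
(2,1): Delta=-1.0000 Bond=174.0477
(2,2): Delta=-0.6415 Bond=130.2387
(3,0): Delta=-1.0000 Bond=181.0096
(3,1): Delta=-1.0000 Bond=181.0096
(3,2): Delta=-1.0000 Bond=181.0096
(3,3): Delta=-0.6302 Bond=133.1118
V0=8.9061

The replicating-portfolio and risk-neutral prices coincide; use p* = (1.04−0.65)/(1.06−0.65) = 0.9512 for the latter.
Payoff layer (t=4): V(4,0)=157.1899, V(4,1)=137.5982, V(4,2)=105.6485, V(4,3)=53.5461, V(4,4)=0.0000
  t=3,j=0: stock 47.7848 → up 50.6518 (V=137.5982), down 31.0601 (V=157.1899). Price 133.2249; hedge Δ=-1.0000, bond B=181.0096.
  t=3,j=1: stock 77.9259 → up 82.6015 (V=105.6485), down 50.6518 (V=137.5982). Price 103.0837; hedge Δ=-1.0000, bond B=181.0096.
  t=3,j=2: stock 127.0792 → up 134.7039 (V=53.5461), down 82.6015 (V=105.6485). Price 53.9305; hedge Δ=-1.0000, bond B=181.0096.
  t=3,j=3: stock 207.2368 → up 219.6710 (V=0.0000), down 134.7039 (V=53.5461). Price 2.5115; hedge Δ=-0.6302, bond B=133.1118.
  t=2,j=0: stock 73.5150 → up 77.9259 (V=103.0837), down 47.7848 (V=133.2249). Price 100.5327; hedge Δ=-1.0000, bond B=174.0477.
  t=2,j=1: stock 119.8860 → up 127.0792 (V=53.9305), down 77.9259 (V=103.0837). Price 54.1617; hedge Δ=-1.0000, bond B=174.0477.
  t=2,j=2: stock 195.5064 → up 207.2368 (V=2.5115), down 127.0792 (V=53.9305). Price 4.8267; hedge Δ=-0.6415, bond B=130.2387.
  t=1,j=0: stock 113.1000 → up 119.8860 (V=54.1617), down 73.5150 (V=100.5327). Price 54.2536; hedge Δ=-1.0000, bond B=167.3536.
  t=1,j=1: stock 184.4400 → up 195.5064 (V=4.8267), down 119.8860 (V=54.1617). Price 6.9551; hedge Δ=-0.6524, bond B=127.2843.
  t=0,j=0: stock 174.0000 → up 184.4400 (V=6.9551), down 113.1000 (V=54.2536). Price 8.9061; hedge Δ=-0.6630, bond B=124.2682.
Check: Δ(0,0)·S0 + B(0,0) = 8.9061 = V0.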